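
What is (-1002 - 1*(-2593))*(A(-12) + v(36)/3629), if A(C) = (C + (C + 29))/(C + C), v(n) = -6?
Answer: -29097799/87096 ≈ -334.09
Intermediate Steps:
A(C) = (29 + 2*C)/(2*C) (A(C) = (C + (29 + C))/((2*C)) = (29 + 2*C)*(1/(2*C)) = (29 + 2*C)/(2*C))
(-1002 - 1*(-2593))*(A(-12) + v(36)/3629) = (-1002 - 1*(-2593))*((29/2 - 12)/(-12) - 6/3629) = (-1002 + 2593)*(-1/12*5/2 - 6*1/3629) = 1591*(-5/24 - 6/3629) = 1591*(-18289/87096) = -29097799/87096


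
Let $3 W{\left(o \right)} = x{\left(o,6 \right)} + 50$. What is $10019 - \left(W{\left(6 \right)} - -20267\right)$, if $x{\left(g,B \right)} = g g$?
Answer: $- \frac{30830}{3} \approx -10277.0$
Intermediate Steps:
$x{\left(g,B \right)} = g^{2}$
$W{\left(o \right)} = \frac{50}{3} + \frac{o^{2}}{3}$ ($W{\left(o \right)} = \frac{o^{2} + 50}{3} = \frac{50 + o^{2}}{3} = \frac{50}{3} + \frac{o^{2}}{3}$)
$10019 - \left(W{\left(6 \right)} - -20267\right) = 10019 - \left(\left(\frac{50}{3} + \frac{6^{2}}{3}\right) - -20267\right) = 10019 - \left(\left(\frac{50}{3} + \frac{1}{3} \cdot 36\right) + 20267\right) = 10019 - \left(\left(\frac{50}{3} + 12\right) + 20267\right) = 10019 - \left(\frac{86}{3} + 20267\right) = 10019 - \frac{60887}{3} = - \frac{30830}{3}$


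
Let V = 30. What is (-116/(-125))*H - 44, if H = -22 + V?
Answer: -4572/125 ≈ -36.576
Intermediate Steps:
H = 8 (H = -22 + 30 = 8)
(-116/(-125))*H - 44 = -116/(-125)*8 - 44 = -116*(-1/125)*8 - 44 = (116/125)*8 - 44 = 928/125 - 44 = -4572/125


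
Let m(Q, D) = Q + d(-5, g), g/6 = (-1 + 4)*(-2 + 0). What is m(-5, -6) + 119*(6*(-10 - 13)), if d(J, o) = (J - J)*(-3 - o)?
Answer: -16427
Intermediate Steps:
g = -36 (g = 6*((-1 + 4)*(-2 + 0)) = 6*(3*(-2)) = 6*(-6) = -36)
d(J, o) = 0 (d(J, o) = 0*(-3 - o) = 0)
m(Q, D) = Q (m(Q, D) = Q + 0 = Q)
m(-5, -6) + 119*(6*(-10 - 13)) = -5 + 119*(6*(-10 - 13)) = -5 + 119*(6*(-23)) = -5 + 119*(-138) = -5 - 16422 = -16427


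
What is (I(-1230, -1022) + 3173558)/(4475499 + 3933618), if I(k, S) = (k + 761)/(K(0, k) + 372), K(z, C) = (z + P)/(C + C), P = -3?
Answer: 968064921298/2565125458797 ≈ 0.37739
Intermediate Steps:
K(z, C) = (-3 + z)/(2*C) (K(z, C) = (z - 3)/(C + C) = (-3 + z)/((2*C)) = (-3 + z)*(1/(2*C)) = (-3 + z)/(2*C))
I(k, S) = (761 + k)/(372 - 3/(2*k)) (I(k, S) = (k + 761)/((-3 + 0)/(2*k) + 372) = (761 + k)/((½)*(-3)/k + 372) = (761 + k)/(-3/(2*k) + 372) = (761 + k)/(372 - 3/(2*k)))
(I(-1230, -1022) + 3173558)/(4475499 + 3933618) = ((⅔)*(-1230)*(761 - 1230)/(-1 + 248*(-1230)) + 3173558)/(4475499 + 3933618) = ((⅔)*(-1230)*(-469)/(-1 - 305040) + 3173558)/8409117 = ((⅔)*(-1230)*(-469)/(-305041) + 3173558)*(1/8409117) = ((⅔)*(-1230)*(-1/305041)*(-469) + 3173558)*(1/8409117) = (-384580/305041 + 3173558)*(1/8409117) = (968064921298/305041)*(1/8409117) = 968064921298/2565125458797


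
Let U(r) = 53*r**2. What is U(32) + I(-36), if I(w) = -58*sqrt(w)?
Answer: 54272 - 348*I ≈ 54272.0 - 348.0*I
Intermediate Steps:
U(32) + I(-36) = 53*32**2 - 348*I = 53*1024 - 348*I = 54272 - 348*I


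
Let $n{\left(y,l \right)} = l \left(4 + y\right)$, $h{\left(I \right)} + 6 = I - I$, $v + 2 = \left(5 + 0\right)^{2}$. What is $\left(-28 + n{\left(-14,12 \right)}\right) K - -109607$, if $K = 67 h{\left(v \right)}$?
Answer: $169103$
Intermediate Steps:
$v = 23$ ($v = -2 + \left(5 + 0\right)^{2} = -2 + 5^{2} = -2 + 25 = 23$)
$h{\left(I \right)} = -6$ ($h{\left(I \right)} = -6 + \left(I - I\right) = -6 + 0 = -6$)
$K = -402$ ($K = 67 \left(-6\right) = -402$)
$\left(-28 + n{\left(-14,12 \right)}\right) K - -109607 = \left(-28 + 12 \left(4 - 14\right)\right) \left(-402\right) - -109607 = \left(-28 + 12 \left(-10\right)\right) \left(-402\right) + 109607 = \left(-28 - 120\right) \left(-402\right) + 109607 = \left(-148\right) \left(-402\right) + 109607 = 59496 + 109607 = 169103$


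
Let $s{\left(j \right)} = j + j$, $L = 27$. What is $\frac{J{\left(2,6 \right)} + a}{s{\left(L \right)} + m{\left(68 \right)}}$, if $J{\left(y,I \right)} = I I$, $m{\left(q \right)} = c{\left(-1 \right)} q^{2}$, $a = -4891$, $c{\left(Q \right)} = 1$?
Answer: $- \frac{4855}{4678} \approx -1.0378$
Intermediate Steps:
$s{\left(j \right)} = 2 j$
$m{\left(q \right)} = q^{2}$ ($m{\left(q \right)} = 1 q^{2} = q^{2}$)
$J{\left(y,I \right)} = I^{2}$
$\frac{J{\left(2,6 \right)} + a}{s{\left(L \right)} + m{\left(68 \right)}} = \frac{6^{2} - 4891}{2 \cdot 27 + 68^{2}} = \frac{36 - 4891}{54 + 4624} = - \frac{4855}{4678}$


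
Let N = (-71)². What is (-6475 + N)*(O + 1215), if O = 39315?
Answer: -58120020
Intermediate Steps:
N = 5041
(-6475 + N)*(O + 1215) = (-6475 + 5041)*(39315 + 1215) = -1434*40530 = -58120020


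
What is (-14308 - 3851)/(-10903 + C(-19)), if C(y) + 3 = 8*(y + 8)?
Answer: 18159/10994 ≈ 1.6517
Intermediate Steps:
C(y) = 61 + 8*y (C(y) = -3 + 8*(y + 8) = -3 + 8*(8 + y) = -3 + (64 + 8*y) = 61 + 8*y)
(-14308 - 3851)/(-10903 + C(-19)) = (-14308 - 3851)/(-10903 + (61 + 8*(-19))) = -18159/(-10903 + (61 - 152)) = -18159/(-10903 - 91) = -18159/(-10994) = -18159*(-1/10994) = 18159/10994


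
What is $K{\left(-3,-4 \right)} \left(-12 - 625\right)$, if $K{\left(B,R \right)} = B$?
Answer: $1911$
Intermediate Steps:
$K{\left(-3,-4 \right)} \left(-12 - 625\right) = - 3 \left(-12 - 625\right) = \left(-3\right) \left(-637\right) = 1911$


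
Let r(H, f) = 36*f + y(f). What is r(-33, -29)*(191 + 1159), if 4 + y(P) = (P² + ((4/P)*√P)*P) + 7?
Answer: -270000 + 5400*I*√29 ≈ -2.7e+5 + 29080.0*I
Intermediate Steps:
y(P) = 3 + P² + 4*√P (y(P) = -4 + ((P² + ((4/P)*√P)*P) + 7) = -4 + ((P² + (4/√P)*P) + 7) = -4 + ((P² + 4*√P) + 7) = -4 + (7 + P² + 4*√P) = 3 + P² + 4*√P)
r(H, f) = 3 + f² + 4*√f + 36*f (r(H, f) = 36*f + (3 + f² + 4*√f) = 3 + f² + 4*√f + 36*f)
r(-33, -29)*(191 + 1159) = (3 + (-29)² + 4*√(-29) + 36*(-29))*(191 + 1159) = (3 + 841 + 4*(I*√29) - 1044)*1350 = (3 + 841 + 4*I*√29 - 1044)*1350 = (-200 + 4*I*√29)*1350 = -270000 + 5400*I*√29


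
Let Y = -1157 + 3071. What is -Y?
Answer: -1914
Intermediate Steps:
Y = 1914
-Y = -1*1914 = -1914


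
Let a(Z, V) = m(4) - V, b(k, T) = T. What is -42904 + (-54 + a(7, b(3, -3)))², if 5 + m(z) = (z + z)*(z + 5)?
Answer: -42648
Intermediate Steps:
m(z) = -5 + 2*z*(5 + z) (m(z) = -5 + (z + z)*(z + 5) = -5 + (2*z)*(5 + z) = -5 + 2*z*(5 + z))
a(Z, V) = 67 - V (a(Z, V) = (-5 + 2*4² + 10*4) - V = (-5 + 2*16 + 40) - V = (-5 + 32 + 40) - V = 67 - V)
-42904 + (-54 + a(7, b(3, -3)))² = -42904 + (-54 + (67 - 1*(-3)))² = -42904 + (-54 + (67 + 3))² = -42904 + (-54 + 70)² = -42904 + 16² = -42904 + 256 = -42648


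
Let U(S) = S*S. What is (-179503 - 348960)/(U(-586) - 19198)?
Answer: -528463/324198 ≈ -1.6301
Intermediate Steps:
U(S) = S²
(-179503 - 348960)/(U(-586) - 19198) = (-179503 - 348960)/((-586)² - 19198) = -528463/(343396 - 19198) = -528463/324198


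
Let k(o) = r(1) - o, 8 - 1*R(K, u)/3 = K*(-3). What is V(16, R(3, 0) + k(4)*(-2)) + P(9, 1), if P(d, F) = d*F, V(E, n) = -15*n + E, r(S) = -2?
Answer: -920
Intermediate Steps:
R(K, u) = 24 + 9*K (R(K, u) = 24 - 3*K*(-3) = 24 - (-9)*K = 24 + 9*K)
k(o) = -2 - o
V(E, n) = E - 15*n
P(d, F) = F*d
V(16, R(3, 0) + k(4)*(-2)) + P(9, 1) = (16 - 15*((24 + 9*3) + (-2 - 1*4)*(-2))) + 1*9 = (16 - 15*((24 + 27) + (-2 - 4)*(-2))) + 9 = (16 - 15*(51 - 6*(-2))) + 9 = (16 - 15*(51 + 12)) + 9 = (16 - 15*63) + 9 = (16 - 945) + 9 = -929 + 9 = -920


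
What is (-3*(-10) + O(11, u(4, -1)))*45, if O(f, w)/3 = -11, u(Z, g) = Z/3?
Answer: -135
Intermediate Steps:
u(Z, g) = Z/3 (u(Z, g) = Z*(⅓) = Z/3)
O(f, w) = -33 (O(f, w) = 3*(-11) = -33)
(-3*(-10) + O(11, u(4, -1)))*45 = (-3*(-10) - 33)*45 = (30 - 33)*45 = -3*45 = -135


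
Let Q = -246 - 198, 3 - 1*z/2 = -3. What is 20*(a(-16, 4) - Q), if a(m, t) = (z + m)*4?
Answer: 8560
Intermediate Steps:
z = 12 (z = 6 - 2*(-3) = 6 + 6 = 12)
Q = -444
a(m, t) = 48 + 4*m (a(m, t) = (12 + m)*4 = 48 + 4*m)
20*(a(-16, 4) - Q) = 20*((48 + 4*(-16)) - 1*(-444)) = 20*((48 - 64) + 444) = 20*(-16 + 444) = 20*428 = 8560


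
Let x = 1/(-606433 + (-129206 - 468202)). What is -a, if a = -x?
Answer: -1/1203841 ≈ -8.3067e-7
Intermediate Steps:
x = -1/1203841 (x = 1/(-606433 - 597408) = 1/(-1203841) = -1/1203841 ≈ -8.3067e-7)
a = 1/1203841 (a = -1*(-1/1203841) = 1/1203841 ≈ 8.3067e-7)
-a = -1*1/1203841 = -1/1203841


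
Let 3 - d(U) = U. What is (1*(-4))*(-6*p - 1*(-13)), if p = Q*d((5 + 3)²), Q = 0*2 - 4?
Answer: 5804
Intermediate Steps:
Q = -4 (Q = 0 - 4 = -4)
d(U) = 3 - U
p = 244 (p = -4*(3 - (5 + 3)²) = -4*(3 - 1*8²) = -4*(3 - 1*64) = -4*(3 - 64) = -4*(-61) = 244)
(1*(-4))*(-6*p - 1*(-13)) = (1*(-4))*(-6*244 - 1*(-13)) = -4*(-1464 + 13) = -4*(-1451) = 5804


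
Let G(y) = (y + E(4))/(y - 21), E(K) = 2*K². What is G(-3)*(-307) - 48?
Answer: 7751/24 ≈ 322.96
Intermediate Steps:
G(y) = (32 + y)/(-21 + y) (G(y) = (y + 2*4²)/(y - 21) = (y + 2*16)/(-21 + y) = (y + 32)/(-21 + y) = (32 + y)/(-21 + y))
G(-3)*(-307) - 48 = ((32 - 3)/(-21 - 3))*(-307) - 48 = (29/(-24))*(-307) - 48 = -1/24*29*(-307) - 48 = -29/24*(-307) - 48 = 8903/24 - 48 = 7751/24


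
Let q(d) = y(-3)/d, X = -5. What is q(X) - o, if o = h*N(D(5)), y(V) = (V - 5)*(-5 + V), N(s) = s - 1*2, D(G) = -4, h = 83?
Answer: 2426/5 ≈ 485.20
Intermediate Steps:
N(s) = -2 + s (N(s) = s - 2 = -2 + s)
y(V) = (-5 + V)² (y(V) = (-5 + V)*(-5 + V) = (-5 + V)²)
q(d) = 64/d (q(d) = (-5 - 3)²/d = (-8)²/d = 64/d)
o = -498 (o = 83*(-2 - 4) = 83*(-6) = -498)
q(X) - o = 64/(-5) - 1*(-498) = 64*(-⅕) + 498 = -64/5 + 498 = 2426/5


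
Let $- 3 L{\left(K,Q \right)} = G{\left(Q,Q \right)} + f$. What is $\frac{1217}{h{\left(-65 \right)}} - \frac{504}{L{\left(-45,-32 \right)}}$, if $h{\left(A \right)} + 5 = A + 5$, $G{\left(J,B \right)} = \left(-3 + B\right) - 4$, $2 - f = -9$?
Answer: $- \frac{4727}{65} \approx -72.723$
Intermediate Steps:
$f = 11$ ($f = 2 - -9 = 2 + 9 = 11$)
$G{\left(J,B \right)} = -7 + B$
$L{\left(K,Q \right)} = - \frac{4}{3} - \frac{Q}{3}$ ($L{\left(K,Q \right)} = - \frac{\left(-7 + Q\right) + 11}{3} = - \frac{4 + Q}{3} = - \frac{4}{3} - \frac{Q}{3}$)
$h{\left(A \right)} = A$ ($h{\left(A \right)} = -5 + \left(A + 5\right) = -5 + \left(5 + A\right) = A$)
$\frac{1217}{h{\left(-65 \right)}} - \frac{504}{L{\left(-45,-32 \right)}} = \frac{1217}{-65} - \frac{504}{- \frac{4}{3} - - \frac{32}{3}} = 1217 \left(- \frac{1}{65}\right) - \frac{504}{- \frac{4}{3} + \frac{32}{3}} = - \frac{1217}{65} - \frac{504}{\frac{28}{3}} = - \frac{1217}{65} - 54 = - \frac{4727}{65}$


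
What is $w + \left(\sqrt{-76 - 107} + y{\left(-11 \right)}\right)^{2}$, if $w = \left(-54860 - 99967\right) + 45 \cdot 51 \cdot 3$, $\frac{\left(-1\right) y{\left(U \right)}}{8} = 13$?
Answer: $-147942 + \left(104 - i \sqrt{183}\right)^{2} \approx -1.3731 \cdot 10^{5} - 2813.8 i$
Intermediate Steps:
$y{\left(U \right)} = -104$ ($y{\left(U \right)} = \left(-8\right) 13 = -104$)
$w = -147942$ ($w = -154827 + 2295 \cdot 3 = -154827 + 6885 = -147942$)
$w + \left(\sqrt{-76 - 107} + y{\left(-11 \right)}\right)^{2} = -147942 + \left(\sqrt{-76 - 107} - 104\right)^{2} = -147942 + \left(\sqrt{-183} - 104\right)^{2} = -147942 + \left(i \sqrt{183} - 104\right)^{2} = -147942 + \left(-104 + i \sqrt{183}\right)^{2}$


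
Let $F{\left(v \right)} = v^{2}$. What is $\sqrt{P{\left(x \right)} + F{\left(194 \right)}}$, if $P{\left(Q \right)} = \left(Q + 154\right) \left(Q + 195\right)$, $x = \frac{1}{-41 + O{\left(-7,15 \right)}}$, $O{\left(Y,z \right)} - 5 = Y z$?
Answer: $\frac{\sqrt{1345218538}}{141} \approx 260.12$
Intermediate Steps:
$O{\left(Y,z \right)} = 5 + Y z$
$x = - \frac{1}{141}$ ($x = \frac{1}{-41 + \left(5 - 105\right)} = \frac{1}{-41 - 100} = \frac{1}{-141} = - \frac{1}{141} \approx -0.0070922$)
$P{\left(Q \right)} = \left(154 + Q\right) \left(195 + Q\right)$
$\sqrt{P{\left(x \right)} + F{\left(194 \right)}} = \sqrt{\left(30030 + \left(- \frac{1}{141}\right)^{2} + 349 \left(- \frac{1}{141}\right)\right) + 194^{2}} = \sqrt{\left(30030 + \frac{1}{19881} - \frac{349}{141}\right) + 37636} = \sqrt{\frac{596977222}{19881} + 37636} = \sqrt{\frac{1345218538}{19881}} = \frac{\sqrt{1345218538}}{141}$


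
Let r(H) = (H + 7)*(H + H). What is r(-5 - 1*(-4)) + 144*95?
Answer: 13668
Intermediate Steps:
r(H) = 2*H*(7 + H) (r(H) = (7 + H)*(2*H) = 2*H*(7 + H))
r(-5 - 1*(-4)) + 144*95 = 2*(-5 - 1*(-4))*(7 + (-5 - 1*(-4))) + 144*95 = 2*(-5 + 4)*(7 + (-5 + 4)) + 13680 = 2*(-1)*(7 - 1) + 13680 = 2*(-1)*6 + 13680 = -12 + 13680 = 13668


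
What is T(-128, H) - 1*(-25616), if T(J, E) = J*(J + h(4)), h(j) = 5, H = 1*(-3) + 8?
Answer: 41360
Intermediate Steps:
H = 5 (H = -3 + 8 = 5)
T(J, E) = J*(5 + J) (T(J, E) = J*(J + 5) = J*(5 + J))
T(-128, H) - 1*(-25616) = -128*(5 - 128) - 1*(-25616) = -128*(-123) + 25616 = 15744 + 25616 = 41360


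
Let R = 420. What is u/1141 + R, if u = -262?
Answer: 478958/1141 ≈ 419.77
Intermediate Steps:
u/1141 + R = -262/1141 + 420 = 478958/1141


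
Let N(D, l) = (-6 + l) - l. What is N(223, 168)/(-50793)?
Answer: 2/16931 ≈ 0.00011813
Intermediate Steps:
N(D, l) = -6
N(223, 168)/(-50793) = -6/(-50793) = -6*(-1/50793) = 2/16931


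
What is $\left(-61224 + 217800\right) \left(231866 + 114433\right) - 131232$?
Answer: $54221980992$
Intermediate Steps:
$\left(-61224 + 217800\right) \left(231866 + 114433\right) - 131232 = 156576 \cdot 346299 - 131232 = 54222112224 - 131232 = 54221980992$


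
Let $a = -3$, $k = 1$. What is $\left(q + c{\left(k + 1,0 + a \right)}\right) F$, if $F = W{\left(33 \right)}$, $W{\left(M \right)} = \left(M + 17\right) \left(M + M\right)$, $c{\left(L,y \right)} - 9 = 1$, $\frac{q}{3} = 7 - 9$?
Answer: $13200$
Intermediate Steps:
$q = -6$ ($q = 3 \left(7 - 9\right) = 3 \left(-2\right) = -6$)
$c{\left(L,y \right)} = 10$ ($c{\left(L,y \right)} = 9 + 1 = 10$)
$W{\left(M \right)} = 2 M \left(17 + M\right)$ ($W{\left(M \right)} = \left(17 + M\right) 2 M = 2 M \left(17 + M\right)$)
$F = 3300$ ($F = 2 \cdot 33 \left(17 + 33\right) = 2 \cdot 33 \cdot 50 = 3300$)
$\left(q + c{\left(k + 1,0 + a \right)}\right) F = \left(-6 + 10\right) 3300 = 4 \cdot 3300 = 13200$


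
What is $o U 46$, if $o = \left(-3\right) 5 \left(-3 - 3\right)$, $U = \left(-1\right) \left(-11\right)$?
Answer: $45540$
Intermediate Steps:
$U = 11$
$o = 90$ ($o = \left(-15\right) \left(-6\right) = 90$)
$o U 46 = 90 \cdot 11 \cdot 46 = 990 \cdot 46 = 45540$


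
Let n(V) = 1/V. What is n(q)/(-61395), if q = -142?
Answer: 1/8718090 ≈ 1.1470e-7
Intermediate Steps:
n(q)/(-61395) = 1/(-142*(-61395)) = -1/142*(-1/61395) = 1/8718090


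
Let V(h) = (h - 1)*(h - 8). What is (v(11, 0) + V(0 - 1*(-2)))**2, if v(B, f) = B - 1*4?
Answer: 1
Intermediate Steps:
v(B, f) = -4 + B (v(B, f) = B - 4 = -4 + B)
V(h) = (-1 + h)*(-8 + h)
(v(11, 0) + V(0 - 1*(-2)))**2 = ((-4 + 11) + (8 + (0 - 1*(-2))**2 - 9*(0 - 1*(-2))))**2 = (7 + (8 + (0 + 2)**2 - 9*(0 + 2)))**2 = (7 + (8 + 2**2 - 9*2))**2 = (7 + (8 + 4 - 18))**2 = (7 - 6)**2 = 1**2 = 1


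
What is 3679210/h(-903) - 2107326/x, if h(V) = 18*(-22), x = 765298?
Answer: -704131638919/75764502 ≈ -9293.7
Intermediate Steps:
h(V) = -396
3679210/h(-903) - 2107326/x = 3679210/(-396) - 2107326/765298 = 3679210*(-1/396) - 2107326*1/765298 = -1839605/198 - 1053663/382649 = -704131638919/75764502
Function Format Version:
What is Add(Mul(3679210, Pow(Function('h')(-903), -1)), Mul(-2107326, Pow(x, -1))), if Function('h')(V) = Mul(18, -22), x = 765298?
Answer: Rational(-704131638919, 75764502) ≈ -9293.7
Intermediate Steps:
Function('h')(V) = -396
Add(Mul(3679210, Pow(Function('h')(-903), -1)), Mul(-2107326, Pow(x, -1))) = Add(Mul(3679210, Pow(-396, -1)), Mul(-2107326, Pow(765298, -1))) = Add(Mul(3679210, Rational(-1, 396)), Mul(-2107326, Rational(1, 765298))) = Add(Rational(-1839605, 198), Rational(-1053663, 382649)) = Rational(-704131638919, 75764502)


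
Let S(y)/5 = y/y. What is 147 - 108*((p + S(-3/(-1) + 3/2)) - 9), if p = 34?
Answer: -3093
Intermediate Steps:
S(y) = 5 (S(y) = 5*(y/y) = 5*1 = 5)
147 - 108*((p + S(-3/(-1) + 3/2)) - 9) = 147 - 108*((34 + 5) - 9) = 147 - 108*(39 - 9) = 147 - 108*30 = 147 - 3240 = -3093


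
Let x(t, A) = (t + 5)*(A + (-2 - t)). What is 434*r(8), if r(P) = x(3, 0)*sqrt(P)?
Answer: -34720*sqrt(2) ≈ -49102.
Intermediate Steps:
x(t, A) = (5 + t)*(-2 + A - t)
r(P) = -40*sqrt(P) (r(P) = (-10 - 1*3**2 - 7*3 + 5*0 + 0*3)*sqrt(P) = (-10 - 1*9 - 21 + 0 + 0)*sqrt(P) = (-10 - 9 - 21 + 0 + 0)*sqrt(P) = -40*sqrt(P))
434*r(8) = 434*(-80*sqrt(2)) = -34720*sqrt(2)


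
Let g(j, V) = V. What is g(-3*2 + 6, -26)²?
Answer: 676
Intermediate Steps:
g(-3*2 + 6, -26)² = (-26)² = 676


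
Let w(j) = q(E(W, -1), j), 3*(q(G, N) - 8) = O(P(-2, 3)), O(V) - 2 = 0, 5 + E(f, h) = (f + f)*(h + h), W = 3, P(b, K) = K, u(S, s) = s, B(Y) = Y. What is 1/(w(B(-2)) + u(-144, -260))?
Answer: -3/754 ≈ -0.0039788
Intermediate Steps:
E(f, h) = -5 + 4*f*h (E(f, h) = -5 + (f + f)*(h + h) = -5 + (2*f)*(2*h) = -5 + 4*f*h)
O(V) = 2 (O(V) = 2 + 0 = 2)
q(G, N) = 26/3 (q(G, N) = 8 + (1/3)*2 = 8 + 2/3 = 26/3)
w(j) = 26/3
1/(w(B(-2)) + u(-144, -260)) = 1/(26/3 - 260) = 1/(-754/3) = -3/754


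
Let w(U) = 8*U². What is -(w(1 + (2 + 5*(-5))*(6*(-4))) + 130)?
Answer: -2446602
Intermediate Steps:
-(w(1 + (2 + 5*(-5))*(6*(-4))) + 130) = -(8*(1 + (2 + 5*(-5))*(6*(-4)))² + 130) = -(8*(1 + (2 - 25)*(-24))² + 130) = -(8*(1 - 23*(-24))² + 130) = -(8*(1 + 552)² + 130) = -(8*553² + 130) = -(8*305809 + 130) = -(2446472 + 130) = -1*2446602 = -2446602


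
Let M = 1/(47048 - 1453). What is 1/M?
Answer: 45595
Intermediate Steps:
M = 1/45595 ≈ 2.1932e-5
1/M = 1/(1/45595) = 45595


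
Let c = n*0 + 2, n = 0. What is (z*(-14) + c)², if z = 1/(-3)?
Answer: 400/9 ≈ 44.444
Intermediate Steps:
z = -⅓ ≈ -0.33333
c = 2 (c = 0*0 + 2 = 0 + 2 = 2)
(z*(-14) + c)² = (-⅓*(-14) + 2)² = (14/3 + 2)² = (20/3)² = 400/9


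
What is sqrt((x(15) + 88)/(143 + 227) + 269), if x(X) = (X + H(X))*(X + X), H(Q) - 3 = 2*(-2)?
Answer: sqrt(9253515)/185 ≈ 16.443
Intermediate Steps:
H(Q) = -1 (H(Q) = 3 + 2*(-2) = 3 - 4 = -1)
x(X) = 2*X*(-1 + X) (x(X) = (X - 1)*(X + X) = (-1 + X)*(2*X) = 2*X*(-1 + X))
sqrt((x(15) + 88)/(143 + 227) + 269) = sqrt((2*15*(-1 + 15) + 88)/(143 + 227) + 269) = sqrt((2*15*14 + 88)/370 + 269) = sqrt((420 + 88)*(1/370) + 269) = sqrt(508*(1/370) + 269) = sqrt(254/185 + 269) = sqrt(50019/185) = sqrt(9253515)/185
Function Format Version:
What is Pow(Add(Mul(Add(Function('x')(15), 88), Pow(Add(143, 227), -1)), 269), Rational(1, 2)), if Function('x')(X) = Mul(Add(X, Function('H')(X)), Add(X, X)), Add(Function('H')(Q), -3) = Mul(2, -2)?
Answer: Mul(Rational(1, 185), Pow(9253515, Rational(1, 2))) ≈ 16.443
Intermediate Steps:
Function('H')(Q) = -1 (Function('H')(Q) = Add(3, Mul(2, -2)) = Add(3, -4) = -1)
Function('x')(X) = Mul(2, X, Add(-1, X)) (Function('x')(X) = Mul(Add(X, -1), Add(X, X)) = Mul(Add(-1, X), Mul(2, X)) = Mul(2, X, Add(-1, X)))
Pow(Add(Mul(Add(Function('x')(15), 88), Pow(Add(143, 227), -1)), 269), Rational(1, 2)) = Pow(Add(Mul(Add(Mul(2, 15, Add(-1, 15)), 88), Pow(Add(143, 227), -1)), 269), Rational(1, 2)) = Pow(Add(Mul(Add(Mul(2, 15, 14), 88), Pow(370, -1)), 269), Rational(1, 2)) = Pow(Add(Mul(Add(420, 88), Rational(1, 370)), 269), Rational(1, 2)) = Pow(Add(Mul(508, Rational(1, 370)), 269), Rational(1, 2)) = Pow(Add(Rational(254, 185), 269), Rational(1, 2)) = Pow(Rational(50019, 185), Rational(1, 2)) = Mul(Rational(1, 185), Pow(9253515, Rational(1, 2)))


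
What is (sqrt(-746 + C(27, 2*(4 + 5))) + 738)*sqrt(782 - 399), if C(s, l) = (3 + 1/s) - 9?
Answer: sqrt(383)*(6642 + I*sqrt(60909))/9 ≈ 14443.0 + 536.66*I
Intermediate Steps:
C(s, l) = -6 + 1/s
(sqrt(-746 + C(27, 2*(4 + 5))) + 738)*sqrt(782 - 399) = (sqrt(-746 + (-6 + 1/27)) + 738)*sqrt(782 - 399) = (sqrt(-746 + (-6 + 1/27)) + 738)*sqrt(383) = (sqrt(-746 - 161/27) + 738)*sqrt(383) = (sqrt(-20303/27) + 738)*sqrt(383) = (I*sqrt(60909)/9 + 738)*sqrt(383) = (738 + I*sqrt(60909)/9)*sqrt(383) = sqrt(383)*(738 + I*sqrt(60909)/9)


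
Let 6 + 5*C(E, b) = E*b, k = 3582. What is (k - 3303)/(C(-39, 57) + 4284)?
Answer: 465/6397 ≈ 0.072690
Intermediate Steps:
C(E, b) = -6/5 + E*b/5 (C(E, b) = -6/5 + (E*b)/5 = -6/5 + E*b/5)
(k - 3303)/(C(-39, 57) + 4284) = (3582 - 3303)/((-6/5 + (⅕)*(-39)*57) + 4284) = 279/((-6/5 - 2223/5) + 4284) = 279/(-2229/5 + 4284) = 279/(19191/5) = 279*(5/19191) = 465/6397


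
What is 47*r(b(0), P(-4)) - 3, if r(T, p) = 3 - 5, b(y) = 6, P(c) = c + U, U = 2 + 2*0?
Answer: -97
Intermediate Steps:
U = 2 (U = 2 + 0 = 2)
P(c) = 2 + c (P(c) = c + 2 = 2 + c)
r(T, p) = -2
47*r(b(0), P(-4)) - 3 = 47*(-2) - 3 = -94 - 3 = -97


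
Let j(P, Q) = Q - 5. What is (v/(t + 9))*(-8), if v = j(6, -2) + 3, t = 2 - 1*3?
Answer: 4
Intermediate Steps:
t = -1 (t = 2 - 3 = -1)
j(P, Q) = -5 + Q
v = -4 (v = (-5 - 2) + 3 = -7 + 3 = -4)
(v/(t + 9))*(-8) = (-4/(-1 + 9))*(-8) = (-4/8)*(-8) = ((1/8)*(-4))*(-8) = -1/2*(-8) = 4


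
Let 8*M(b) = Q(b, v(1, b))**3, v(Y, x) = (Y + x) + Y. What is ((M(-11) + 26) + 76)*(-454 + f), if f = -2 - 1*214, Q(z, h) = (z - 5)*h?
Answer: -250144500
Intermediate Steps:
v(Y, x) = x + 2*Y
Q(z, h) = h*(-5 + z) (Q(z, h) = (-5 + z)*h = h*(-5 + z))
f = -216 (f = -2 - 214 = -216)
M(b) = (-5 + b)**3*(2 + b)**3/8 (M(b) = ((b + 2*1)*(-5 + b))**3/8 = ((b + 2)*(-5 + b))**3/8 = ((2 + b)*(-5 + b))**3/8 = ((-5 + b)*(2 + b))**3/8 = ((-5 + b)**3*(2 + b)**3)/8 = (-5 + b)**3*(2 + b)**3/8)
((M(-11) + 26) + 76)*(-454 + f) = (((-5 - 11)**3*(2 - 11)**3/8 + 26) + 76)*(-454 - 216) = (((1/8)*(-16)**3*(-9)**3 + 26) + 76)*(-670) = (((1/8)*(-4096)*(-729) + 26) + 76)*(-670) = ((373248 + 26) + 76)*(-670) = (373274 + 76)*(-670) = 373350*(-670) = -250144500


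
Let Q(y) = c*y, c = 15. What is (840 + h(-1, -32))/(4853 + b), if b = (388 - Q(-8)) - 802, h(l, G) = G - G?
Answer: 840/4559 ≈ 0.18425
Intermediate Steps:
h(l, G) = 0
Q(y) = 15*y
b = -294 (b = (388 - 15*(-8)) - 802 = (388 - 1*(-120)) - 802 = (388 + 120) - 802 = 508 - 802 = -294)
(840 + h(-1, -32))/(4853 + b) = (840 + 0)/(4853 - 294) = 840/4559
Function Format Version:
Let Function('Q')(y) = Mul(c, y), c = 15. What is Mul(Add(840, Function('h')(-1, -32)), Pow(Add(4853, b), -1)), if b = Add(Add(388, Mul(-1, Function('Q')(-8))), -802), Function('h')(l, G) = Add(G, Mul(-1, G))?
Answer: Rational(840, 4559) ≈ 0.18425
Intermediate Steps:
Function('h')(l, G) = 0
Function('Q')(y) = Mul(15, y)
b = -294 (b = Add(Add(388, Mul(-1, Mul(15, -8))), -802) = Add(Add(388, Mul(-1, -120)), -802) = Add(Add(388, 120), -802) = Add(508, -802) = -294)
Mul(Add(840, Function('h')(-1, -32)), Pow(Add(4853, b), -1)) = Mul(Add(840, 0), Pow(Add(4853, -294), -1)) = Mul(840, Pow(4559, -1)) = Mul(840, Rational(1, 4559)) = Rational(840, 4559)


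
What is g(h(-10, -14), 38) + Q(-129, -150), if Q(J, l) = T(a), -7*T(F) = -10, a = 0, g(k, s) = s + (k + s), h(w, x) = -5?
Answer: 507/7 ≈ 72.429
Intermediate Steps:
g(k, s) = k + 2*s
T(F) = 10/7 (T(F) = -⅐*(-10) = 10/7)
Q(J, l) = 10/7
g(h(-10, -14), 38) + Q(-129, -150) = (-5 + 2*38) + 10/7 = (-5 + 76) + 10/7 = 71 + 10/7 = 507/7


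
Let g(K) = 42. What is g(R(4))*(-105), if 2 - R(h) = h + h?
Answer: -4410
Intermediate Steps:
R(h) = 2 - 2*h (R(h) = 2 - (h + h) = 2 - 2*h)
g(R(4))*(-105) = 42*(-105) = -4410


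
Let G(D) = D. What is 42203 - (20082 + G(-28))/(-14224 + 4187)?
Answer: 423611565/10037 ≈ 42205.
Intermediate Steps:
42203 - (20082 + G(-28))/(-14224 + 4187) = 42203 - (20082 - 28)/(-14224 + 4187) = 42203 - 20054/(-10037) = 42203 - 20054*(-1)/10037 = 42203 - 1*(-20054/10037) = 42203 + 20054/10037 = 423611565/10037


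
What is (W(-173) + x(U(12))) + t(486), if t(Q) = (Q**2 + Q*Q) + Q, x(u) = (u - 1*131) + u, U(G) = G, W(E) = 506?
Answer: 473277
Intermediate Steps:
x(u) = -131 + 2*u (x(u) = (u - 131) + u = (-131 + u) + u = -131 + 2*u)
t(Q) = Q + 2*Q**2 (t(Q) = (Q**2 + Q**2) + Q = 2*Q**2 + Q = Q + 2*Q**2)
(W(-173) + x(U(12))) + t(486) = (506 + (-131 + 2*12)) + 486*(1 + 2*486) = (506 + (-131 + 24)) + 486*(1 + 972) = (506 - 107) + 486*973 = 399 + 472878 = 473277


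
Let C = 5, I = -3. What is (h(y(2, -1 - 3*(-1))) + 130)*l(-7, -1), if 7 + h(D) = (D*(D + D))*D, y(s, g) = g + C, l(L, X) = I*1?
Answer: -2427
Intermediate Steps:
l(L, X) = -3 (l(L, X) = -3*1 = -3)
y(s, g) = 5 + g (y(s, g) = g + 5 = 5 + g)
h(D) = -7 + 2*D³ (h(D) = -7 + (D*(D + D))*D = -7 + (D*(2*D))*D = -7 + (2*D²)*D = -7 + 2*D³)
(h(y(2, -1 - 3*(-1))) + 130)*l(-7, -1) = ((-7 + 2*(5 + (-1 - 3*(-1)))³) + 130)*(-3) = ((-7 + 2*(5 + (-1 + 3))³) + 130)*(-3) = ((-7 + 2*(5 + 2)³) + 130)*(-3) = ((-7 + 2*7³) + 130)*(-3) = ((-7 + 2*343) + 130)*(-3) = ((-7 + 686) + 130)*(-3) = (679 + 130)*(-3) = 809*(-3) = -2427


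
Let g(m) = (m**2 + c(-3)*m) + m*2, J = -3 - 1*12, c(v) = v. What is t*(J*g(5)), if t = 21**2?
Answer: -132300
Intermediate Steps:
t = 441
J = -15 (J = -3 - 12 = -15)
g(m) = m**2 - m (g(m) = (m**2 - 3*m) + m*2 = (m**2 - 3*m) + 2*m = m**2 - m)
t*(J*g(5)) = 441*(-75*(-1 + 5)) = 441*(-75*4) = 441*(-15*20) = 441*(-300) = -132300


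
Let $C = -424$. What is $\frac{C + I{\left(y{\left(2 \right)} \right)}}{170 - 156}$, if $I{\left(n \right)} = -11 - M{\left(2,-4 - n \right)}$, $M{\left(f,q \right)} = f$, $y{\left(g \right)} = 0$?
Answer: $- \frac{437}{14} \approx -31.214$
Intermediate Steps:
$I{\left(n \right)} = -13$ ($I{\left(n \right)} = -11 - 2 = -13$)
$\frac{C + I{\left(y{\left(2 \right)} \right)}}{170 - 156} = \frac{-424 - 13}{170 - 156} = - \frac{437}{14}$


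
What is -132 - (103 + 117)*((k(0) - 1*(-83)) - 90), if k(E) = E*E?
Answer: 1408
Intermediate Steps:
k(E) = E²
-132 - (103 + 117)*((k(0) - 1*(-83)) - 90) = -132 - (103 + 117)*((0² - 1*(-83)) - 90) = -132 - 220*((0 + 83) - 90) = -132 - 220*(83 - 90) = -132 - 220*(-7) = -132 - 1*(-1540) = -132 + 1540 = 1408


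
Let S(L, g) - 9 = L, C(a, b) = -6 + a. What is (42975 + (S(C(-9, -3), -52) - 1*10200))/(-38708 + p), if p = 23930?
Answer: -3641/1642 ≈ -2.2174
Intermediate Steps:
S(L, g) = 9 + L
(42975 + (S(C(-9, -3), -52) - 1*10200))/(-38708 + p) = (42975 + ((9 + (-6 - 9)) - 1*10200))/(-38708 + 23930) = (42975 + ((9 - 15) - 10200))/(-14778) = (42975 + (-6 - 10200))*(-1/14778) = (42975 - 10206)*(-1/14778) = 32769*(-1/14778) = -3641/1642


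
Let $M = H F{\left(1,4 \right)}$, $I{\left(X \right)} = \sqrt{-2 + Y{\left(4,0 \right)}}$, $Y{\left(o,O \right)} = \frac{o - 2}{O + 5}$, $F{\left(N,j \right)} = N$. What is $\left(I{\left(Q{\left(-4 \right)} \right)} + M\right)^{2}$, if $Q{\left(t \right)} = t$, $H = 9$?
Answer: $\frac{397}{5} + \frac{36 i \sqrt{10}}{5} \approx 79.4 + 22.768 i$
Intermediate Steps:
$Y{\left(o,O \right)} = \frac{-2 + o}{5 + O}$
$I{\left(X \right)} = \frac{2 i \sqrt{10}}{5}$ ($I{\left(X \right)} = \sqrt{-2 + \frac{-2 + 4}{5 + 0}} = \sqrt{-2 + \frac{1}{5} \cdot 2} = \sqrt{-2 + \frac{2}{5}} = \sqrt{- \frac{8}{5}} = \frac{2 i \sqrt{10}}{5}$)
$M = 9$ ($M = 9 \cdot 1 = 9$)
$\left(I{\left(Q{\left(-4 \right)} \right)} + M\right)^{2} = \left(\frac{2 i \sqrt{10}}{5} + 9\right)^{2} = \left(9 + \frac{2 i \sqrt{10}}{5}\right)^{2}$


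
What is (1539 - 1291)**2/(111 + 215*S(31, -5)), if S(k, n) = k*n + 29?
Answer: -61504/26979 ≈ -2.2797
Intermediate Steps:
S(k, n) = 29 + k*n
(1539 - 1291)**2/(111 + 215*S(31, -5)) = (1539 - 1291)**2/(111 + 215*(29 + 31*(-5))) = 248**2/(111 + 215*(29 - 155)) = 61504/(111 + 215*(-126)) = 61504/(111 - 27090) = 61504/(-26979) = 61504*(-1/26979) = -61504/26979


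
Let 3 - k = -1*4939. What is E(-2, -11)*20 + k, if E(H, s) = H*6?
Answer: 4702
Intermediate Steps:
E(H, s) = 6*H
k = 4942 (k = 3 - (-1)*4939 = 3 - 1*(-4939) = 3 + 4939 = 4942)
E(-2, -11)*20 + k = (6*(-2))*20 + 4942 = -12*20 + 4942 = -240 + 4942 = 4702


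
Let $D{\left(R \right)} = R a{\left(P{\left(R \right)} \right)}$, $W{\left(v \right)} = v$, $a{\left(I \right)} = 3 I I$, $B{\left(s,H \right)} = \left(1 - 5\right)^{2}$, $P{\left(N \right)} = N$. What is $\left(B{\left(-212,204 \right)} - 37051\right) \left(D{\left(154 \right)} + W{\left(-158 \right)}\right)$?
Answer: $-405778940190$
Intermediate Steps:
$B{\left(s,H \right)} = 16$ ($B{\left(s,H \right)} = \left(-4\right)^{2} = 16$)
$a{\left(I \right)} = 3 I^{2}$
$D{\left(R \right)} = 3 R^{3}$ ($D{\left(R \right)} = R 3 R^{2} = 3 R^{3}$)
$\left(B{\left(-212,204 \right)} - 37051\right) \left(D{\left(154 \right)} + W{\left(-158 \right)}\right) = \left(16 - 37051\right) \left(3 \cdot 154^{3} - 158\right) = - 37035 \left(3 \cdot 3652264 - 158\right) = - 37035 \left(10956792 - 158\right) = \left(-37035\right) 10956634 = -405778940190$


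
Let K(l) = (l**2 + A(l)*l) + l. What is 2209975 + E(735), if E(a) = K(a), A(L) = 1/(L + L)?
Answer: 5501871/2 ≈ 2.7509e+6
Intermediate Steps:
A(L) = 1/(2*L)
K(l) = 1/2 + l + l**2 (K(l) = (l**2 + (1/(2*l))*l) + l = (l**2 + 1/2) + l = (1/2 + l**2) + l = 1/2 + l + l**2)
E(a) = 1/2 + a + a**2
2209975 + E(735) = 2209975 + (1/2 + 735 + 735**2) = 2209975 + (1/2 + 735 + 540225) = 2209975 + 1081921/2 = 5501871/2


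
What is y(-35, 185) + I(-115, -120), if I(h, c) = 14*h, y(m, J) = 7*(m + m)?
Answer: -2100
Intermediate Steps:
y(m, J) = 14*m (y(m, J) = 7*(2*m) = 14*m)
y(-35, 185) + I(-115, -120) = 14*(-35) + 14*(-115) = -490 - 1610 = -2100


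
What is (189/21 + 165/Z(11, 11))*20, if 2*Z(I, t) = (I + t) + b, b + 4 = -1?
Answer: 9660/17 ≈ 568.24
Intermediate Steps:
b = -5 (b = -4 - 1 = -5)
Z(I, t) = -5/2 + I/2 + t/2 (Z(I, t) = ((I + t) - 5)/2 = (-5 + I + t)/2 = -5/2 + I/2 + t/2)
(189/21 + 165/Z(11, 11))*20 = (189/21 + 165/(-5/2 + (½)*11 + (½)*11))*20 = (189*(1/21) + 165/(-5/2 + 11/2 + 11/2))*20 = (9 + 165/(17/2))*20 = (9 + 165*(2/17))*20 = (9 + 330/17)*20 = (483/17)*20 = 9660/17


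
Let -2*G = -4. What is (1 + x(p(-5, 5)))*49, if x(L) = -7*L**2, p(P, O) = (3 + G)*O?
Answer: -214326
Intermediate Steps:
G = 2 (G = -1/2*(-4) = 2)
p(P, O) = 5*O (p(P, O) = (3 + 2)*O = 5*O)
(1 + x(p(-5, 5)))*49 = (1 - 7*(5*5)**2)*49 = (1 - 7*25**2)*49 = (1 - 7*625)*49 = (1 - 4375)*49 = -4374*49 = -214326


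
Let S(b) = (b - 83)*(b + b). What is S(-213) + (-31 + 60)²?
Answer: 126937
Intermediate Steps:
S(b) = 2*b*(-83 + b) (S(b) = (-83 + b)*(2*b) = 2*b*(-83 + b))
S(-213) + (-31 + 60)² = 2*(-213)*(-83 - 213) + (-31 + 60)² = 2*(-213)*(-296) + 29² = 126096 + 841 = 126937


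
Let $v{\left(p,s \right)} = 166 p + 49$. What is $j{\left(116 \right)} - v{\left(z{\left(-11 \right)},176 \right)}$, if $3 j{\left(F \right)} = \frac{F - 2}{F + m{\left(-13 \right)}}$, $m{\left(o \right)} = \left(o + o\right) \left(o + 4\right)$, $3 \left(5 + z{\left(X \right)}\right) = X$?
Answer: $\frac{729632}{525} \approx 1389.8$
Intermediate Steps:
$z{\left(X \right)} = -5 + \frac{X}{3}$
$v{\left(p,s \right)} = 49 + 166 p$
$m{\left(o \right)} = 2 o \left(4 + o\right)$
$j{\left(F \right)} = \frac{-2 + F}{3 \left(234 + F\right)}$ ($j{\left(F \right)} = \frac{\left(F - 2\right) \frac{1}{F + 2 \left(-13\right) \left(4 - 13\right)}}{3} = \frac{\left(-2 + F\right) \frac{1}{F + 2 \left(-13\right) \left(-9\right)}}{3} = \frac{\left(-2 + F\right) \frac{1}{F + 234}}{3} = \frac{\left(-2 + F\right) \frac{1}{234 + F}}{3} = \frac{\frac{1}{234 + F} \left(-2 + F\right)}{3} = \frac{-2 + F}{3 \left(234 + F\right)}$)
$j{\left(116 \right)} - v{\left(z{\left(-11 \right)},176 \right)} = \frac{-2 + 116}{3 \left(234 + 116\right)} - \left(49 + 166 \left(-5 + \frac{1}{3} \left(-11\right)\right)\right) = \frac{1}{3} \cdot \frac{1}{350} \cdot 114 - \left(49 + 166 \left(-5 - \frac{11}{3}\right)\right) = \frac{1}{3} \cdot \frac{1}{350} \cdot 114 - \left(49 + 166 \left(- \frac{26}{3}\right)\right) = \frac{19}{175} - \left(49 - \frac{4316}{3}\right) = \frac{19}{175} - - \frac{4169}{3} = \frac{19}{175} + \frac{4169}{3} = \frac{729632}{525}$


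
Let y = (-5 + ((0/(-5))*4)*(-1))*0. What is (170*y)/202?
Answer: 0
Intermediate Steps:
y = 0 (y = (-5 + ((0*(-⅕))*4)*(-1))*0 = (-5 + (0*4)*(-1))*0 = (-5 + 0*(-1))*0 = (-5 + 0)*0 = -5*0 = 0)
(170*y)/202 = (170*0)/202 = (1/202)*0 = 0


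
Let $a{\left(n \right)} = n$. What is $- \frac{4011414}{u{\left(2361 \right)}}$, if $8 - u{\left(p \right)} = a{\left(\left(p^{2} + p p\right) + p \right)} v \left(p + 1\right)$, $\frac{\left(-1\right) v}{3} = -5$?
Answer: $\frac{2005707}{197540018141} \approx 1.0153 \cdot 10^{-5}$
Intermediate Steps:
$v = 15$ ($v = \left(-3\right) \left(-5\right) = 15$)
$u{\left(p \right)} = 8 - \left(1 + p\right) \left(15 p + 30 p^{2}\right)$ ($u{\left(p \right)} = 8 - \left(\left(p^{2} + p p\right) + p\right) 15 \left(p + 1\right) = 8 - \left(\left(p^{2} + p^{2}\right) + p\right) 15 \left(1 + p\right) = 8 - \left(2 p^{2} + p\right) 15 \left(1 + p\right) = 8 - \left(p + 2 p^{2}\right) 15 \left(1 + p\right) = 8 - \left(15 p + 30 p^{2}\right) \left(1 + p\right) = 8 - \left(1 + p\right) \left(15 p + 30 p^{2}\right)$)
$- \frac{4011414}{u{\left(2361 \right)}} = - \frac{4011414}{8 - 45 \cdot 2361^{2} - 30 \cdot 2361^{3} - 35415} = - \frac{4011414}{8 - 250844445 - 394829156430 - 35415} = - \frac{4011414}{-395080036282} = \left(-4011414\right) \left(- \frac{1}{395080036282}\right) = \frac{2005707}{197540018141}$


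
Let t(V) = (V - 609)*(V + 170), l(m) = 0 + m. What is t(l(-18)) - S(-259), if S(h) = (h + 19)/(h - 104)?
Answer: -11531864/121 ≈ -95305.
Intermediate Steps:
l(m) = m
t(V) = (-609 + V)*(170 + V)
S(h) = (19 + h)/(-104 + h)
t(l(-18)) - S(-259) = (-103530 + (-18)² - 439*(-18)) - (19 - 259)/(-104 - 259) = (-103530 + 324 + 7902) - (-240)/(-363) = -95304 - (-1)*(-240)/363 = -95304 - 1*80/121 = -95304 - 80/121 = -11531864/121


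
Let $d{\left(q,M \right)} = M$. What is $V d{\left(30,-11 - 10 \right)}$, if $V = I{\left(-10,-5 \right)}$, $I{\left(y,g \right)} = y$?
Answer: $210$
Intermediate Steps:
$V = -10$
$V d{\left(30,-11 - 10 \right)} = - 10 \left(-11 - 10\right) = \left(-10\right) \left(-21\right) = 210$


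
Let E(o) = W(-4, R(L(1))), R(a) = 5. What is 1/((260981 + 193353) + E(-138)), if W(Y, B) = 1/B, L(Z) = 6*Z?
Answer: 5/2271671 ≈ 2.2010e-6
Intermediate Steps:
E(o) = ⅕ (E(o) = 1/5 = ⅕)
1/((260981 + 193353) + E(-138)) = 1/((260981 + 193353) + ⅕) = 1/(454334 + ⅕) = 1/(2271671/5) = 5/2271671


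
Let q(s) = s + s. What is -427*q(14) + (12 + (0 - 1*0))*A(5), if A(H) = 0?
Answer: -11956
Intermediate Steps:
q(s) = 2*s
-427*q(14) + (12 + (0 - 1*0))*A(5) = -854*14 + (12 + (0 - 1*0))*0 = -427*28 + (12 + (0 + 0))*0 = -11956 + (12 + 0)*0 = -11956 + 12*0 = -11956 + 0 = -11956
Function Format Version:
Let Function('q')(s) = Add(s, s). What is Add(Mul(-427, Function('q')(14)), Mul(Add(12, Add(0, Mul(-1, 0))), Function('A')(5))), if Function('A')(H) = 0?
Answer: -11956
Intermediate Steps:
Function('q')(s) = Mul(2, s)
Add(Mul(-427, Function('q')(14)), Mul(Add(12, Add(0, Mul(-1, 0))), Function('A')(5))) = Add(Mul(-427, Mul(2, 14)), Mul(Add(12, Add(0, Mul(-1, 0))), 0)) = Add(Mul(-427, 28), Mul(Add(12, Add(0, 0)), 0)) = Add(-11956, Mul(Add(12, 0), 0)) = Add(-11956, Mul(12, 0)) = Add(-11956, 0) = -11956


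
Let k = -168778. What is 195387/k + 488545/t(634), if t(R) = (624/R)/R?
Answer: 4142942791198259/13164684 ≈ 3.1470e+8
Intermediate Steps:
t(R) = 624/R**2
195387/k + 488545/t(634) = 195387/(-168778) + 488545/((624/634**2)) = 195387*(-1/168778) + 488545/((624*(1/401956))) = -195387/168778 + 488545/(156/100489) = -195387/168778 + 488545*(100489/156) = -195387/168778 + 49093398505/156 = 4142942791198259/13164684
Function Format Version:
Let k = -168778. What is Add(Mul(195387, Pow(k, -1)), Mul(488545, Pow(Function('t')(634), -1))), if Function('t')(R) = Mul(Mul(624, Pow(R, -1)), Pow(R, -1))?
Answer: Rational(4142942791198259, 13164684) ≈ 3.1470e+8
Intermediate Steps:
Function('t')(R) = Mul(624, Pow(R, -2))
Add(Mul(195387, Pow(k, -1)), Mul(488545, Pow(Function('t')(634), -1))) = Add(Mul(195387, Pow(-168778, -1)), Mul(488545, Pow(Mul(624, Pow(634, -2)), -1))) = Add(Mul(195387, Rational(-1, 168778)), Mul(488545, Pow(Mul(624, Rational(1, 401956)), -1))) = Add(Rational(-195387, 168778), Mul(488545, Pow(Rational(156, 100489), -1))) = Add(Rational(-195387, 168778), Mul(488545, Rational(100489, 156))) = Add(Rational(-195387, 168778), Rational(49093398505, 156)) = Rational(4142942791198259, 13164684)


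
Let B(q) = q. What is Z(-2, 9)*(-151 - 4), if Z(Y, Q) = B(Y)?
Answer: 310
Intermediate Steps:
Z(Y, Q) = Y
Z(-2, 9)*(-151 - 4) = -2*(-151 - 4) = -2*(-155) = 310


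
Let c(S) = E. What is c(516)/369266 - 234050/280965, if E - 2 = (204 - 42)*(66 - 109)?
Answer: -8838334756/10375082169 ≈ -0.85188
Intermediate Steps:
E = -6964 (E = 2 + (204 - 42)*(66 - 109) = 2 + 162*(-43) = 2 - 6966 = -6964)
c(S) = -6964
c(516)/369266 - 234050/280965 = -6964/369266 - 234050/280965 = -6964*1/369266 - 234050*1/280965 = -3482/184633 - 46810/56193 = -8838334756/10375082169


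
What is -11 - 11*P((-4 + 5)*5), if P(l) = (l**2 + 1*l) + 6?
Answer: -407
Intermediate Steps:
P(l) = 6 + l + l**2 (P(l) = (l**2 + l) + 6 = (l + l**2) + 6 = 6 + l + l**2)
-11 - 11*P((-4 + 5)*5) = -11 - 11*(6 + (-4 + 5)*5 + ((-4 + 5)*5)**2) = -11 - 11*(6 + 1*5 + (1*5)**2) = -11 - 11*(6 + 5 + 5**2) = -11 - 11*(6 + 5 + 25) = -11 - 11*36 = -11 - 396 = -407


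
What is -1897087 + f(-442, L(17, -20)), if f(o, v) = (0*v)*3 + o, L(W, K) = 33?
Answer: -1897529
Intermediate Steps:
f(o, v) = o (f(o, v) = 0*3 + o = 0 + o = o)
-1897087 + f(-442, L(17, -20)) = -1897087 - 442 = -1897529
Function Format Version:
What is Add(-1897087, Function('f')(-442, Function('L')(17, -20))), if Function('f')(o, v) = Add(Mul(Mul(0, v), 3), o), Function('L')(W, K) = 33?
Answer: -1897529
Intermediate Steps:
Function('f')(o, v) = o (Function('f')(o, v) = Add(Mul(0, 3), o) = Add(0, o) = o)
Add(-1897087, Function('f')(-442, Function('L')(17, -20))) = Add(-1897087, -442) = -1897529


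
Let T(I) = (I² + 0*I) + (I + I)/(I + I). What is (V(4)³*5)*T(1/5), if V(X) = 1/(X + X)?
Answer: 13/1280 ≈ 0.010156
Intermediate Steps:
V(X) = 1/(2*X)
T(I) = 1 + I² (T(I) = (I² + 0) + (2*I)/((2*I)) = I² + (2*I)*(1/(2*I)) = I² + 1 = 1 + I²)
(V(4)³*5)*T(1/5) = (((½)/4)³*5)*(1 + (1/5)²) = (((½)*(¼))³*5)*(1 + (⅕)²) = ((⅛)³*5)*(1 + 1/25) = ((1/512)*5)*(26/25) = (5/512)*(26/25) = 13/1280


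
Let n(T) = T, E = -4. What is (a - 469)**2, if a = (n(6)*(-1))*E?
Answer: 198025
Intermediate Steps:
a = 24 (a = (6*(-1))*(-4) = -6*(-4) = 24)
(a - 469)**2 = (24 - 469)**2 = (-445)**2 = 198025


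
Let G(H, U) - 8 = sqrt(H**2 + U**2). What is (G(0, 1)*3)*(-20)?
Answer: -540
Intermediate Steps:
G(H, U) = 8 + sqrt(H**2 + U**2)
(G(0, 1)*3)*(-20) = ((8 + sqrt(0**2 + 1**2))*3)*(-20) = ((8 + sqrt(0 + 1))*3)*(-20) = ((8 + sqrt(1))*3)*(-20) = ((8 + 1)*3)*(-20) = (9*3)*(-20) = 27*(-20) = -540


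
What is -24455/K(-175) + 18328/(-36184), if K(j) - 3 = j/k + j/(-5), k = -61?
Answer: -6752919328/11275839 ≈ -598.88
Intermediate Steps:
K(j) = 3 - 66*j/305 (K(j) = 3 + (j/(-61) + j/(-5)) = 3 + (j*(-1/61) + j*(-1/5)) = 3 + (-j/61 - j/5) = 3 - 66*j/305)
-24455/K(-175) + 18328/(-36184) = -24455/(3 - 66/305*(-175)) + 18328/(-36184) = -24455/(3 + 2310/61) + 18328*(-1/36184) = -24455/2493/61 - 2291/4523 = -24455*61/2493 - 2291/4523 = -1491755/2493 - 2291/4523 = -6752919328/11275839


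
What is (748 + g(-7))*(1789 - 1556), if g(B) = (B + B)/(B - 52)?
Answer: 10286018/59 ≈ 1.7434e+5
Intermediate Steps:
g(B) = 2*B/(-52 + B) (g(B) = (2*B)/(-52 + B) = 2*B/(-52 + B))
(748 + g(-7))*(1789 - 1556) = (748 + 2*(-7)/(-52 - 7))*(1789 - 1556) = (748 + 2*(-7)/(-59))*233 = (748 + 2*(-7)*(-1/59))*233 = (748 + 14/59)*233 = (44146/59)*233 = 10286018/59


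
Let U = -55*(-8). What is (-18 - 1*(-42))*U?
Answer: 10560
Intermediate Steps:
U = 440
(-18 - 1*(-42))*U = (-18 - 1*(-42))*440 = (-18 + 42)*440 = 24*440 = 10560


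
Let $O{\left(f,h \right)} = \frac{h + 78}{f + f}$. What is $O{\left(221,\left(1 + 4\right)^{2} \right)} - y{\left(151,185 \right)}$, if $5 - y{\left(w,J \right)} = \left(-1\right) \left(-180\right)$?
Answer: $\frac{77453}{442} \approx 175.23$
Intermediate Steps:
$y{\left(w,J \right)} = -175$ ($y{\left(w,J \right)} = 5 - \left(-1\right) \left(-180\right) = 5 - 180 = -175$)
$O{\left(f,h \right)} = \frac{78 + h}{2 f}$
$O{\left(221,\left(1 + 4\right)^{2} \right)} - y{\left(151,185 \right)} = \frac{78 + \left(1 + 4\right)^{2}}{2 \cdot 221} - -175 = \frac{1}{2} \cdot \frac{1}{221} \left(78 + 5^{2}\right) + 175 = \frac{1}{2} \cdot \frac{1}{221} \left(78 + 25\right) + 175 = \frac{1}{2} \cdot \frac{1}{221} \cdot 103 + 175 = \frac{103}{442} + 175 = \frac{77453}{442}$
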